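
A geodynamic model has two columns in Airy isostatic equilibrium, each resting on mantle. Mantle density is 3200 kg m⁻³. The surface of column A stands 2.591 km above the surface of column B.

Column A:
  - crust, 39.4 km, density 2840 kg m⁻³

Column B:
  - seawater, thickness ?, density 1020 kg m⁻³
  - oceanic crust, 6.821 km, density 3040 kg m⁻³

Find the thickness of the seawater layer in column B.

Take the compensation level at the base of the deeper column (depth z_c below the surface of column A) and equate Σ ρ_i t_i down to z_c; mantle fills any gap and the z_c terms cancel.
Column A: 39.4×2840 + (z_c − 39.4)×3200
Column B: 2.591×0 + x×1020 + 6.821×3040 + (z_c − 2.591 − 6.821 − x)×3200
The z_c×3200 term appears on both sides and cancels. Collect the known terms of each column as K = Σ(ρt)_known − 3200 × (depth of known layers): K_A = 111896 − 3200×39.4 = −14184; K_B = 20735.84 − 3200×(2.591 + 6.821) = −9382.56.
Balance: K_A = K_B − x×(3200 − 1020), so x = (K_B − K_A)/(3200 − 1020) = 4801.44/2180 = 2.2 km.

2.2 km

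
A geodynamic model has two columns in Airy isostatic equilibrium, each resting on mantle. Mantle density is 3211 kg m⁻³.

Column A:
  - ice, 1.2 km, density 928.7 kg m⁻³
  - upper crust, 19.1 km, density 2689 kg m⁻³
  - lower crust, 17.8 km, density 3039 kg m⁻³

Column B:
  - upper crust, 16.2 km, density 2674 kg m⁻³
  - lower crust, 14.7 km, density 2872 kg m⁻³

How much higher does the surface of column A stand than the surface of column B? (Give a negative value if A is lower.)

For any compensation level in the mantle, the mantle terms cancel and isostasy reduces to e = (Σt_A − Σt_B) − (Σ(ρt)_A − Σ(ρt)_B) / ρ_m.
Σt_A = 38.1 km; Σt_B = 30.9 km; Σ(ρt)_A = 106568.54; Σ(ρt)_B = 85537.2 (in km·kg m⁻³).
e = (38.1 − 30.9) − (106568.54 − 85537.2) / 3211 = 0.65 km.

0.65 km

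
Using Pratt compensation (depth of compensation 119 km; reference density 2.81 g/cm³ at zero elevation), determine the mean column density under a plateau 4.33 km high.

Pratt balance: ρ_ref D = ρ (D + h).
ρ = ρ_ref D/(D + h) = 2.81 × 119 km/(119 km + 4.33 km) = 2.71 g/cm³.

2.71 g/cm³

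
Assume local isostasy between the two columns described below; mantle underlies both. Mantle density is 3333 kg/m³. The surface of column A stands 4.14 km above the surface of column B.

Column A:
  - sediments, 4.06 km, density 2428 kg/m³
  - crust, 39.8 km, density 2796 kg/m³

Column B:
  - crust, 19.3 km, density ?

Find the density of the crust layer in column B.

Take the compensation level at the base of the deeper column (depth z_c below the surface of column A) and equate Σ ρ_i t_i down to z_c; mantle fills any gap and the z_c terms cancel.
Column A: 4.06×2428 + 39.8×2796 + (z_c − 43.86)×3333
Column B: 4.14×0 + 19.3×ρ + (z_c − 4.14 − 19.3)×3333
The z_c×3333 term appears on both sides and cancels. Collect the known terms of each column as K = Σ(ρt)_known − 3333 × (depth of known layers): K_A = 121138.48 − 3333×43.86 = −25046.9; K_B = 0 − 3333×(4.14 + 19.3) = −78125.52.
Balance: K_A = K_B + 19.3×ρ, so ρ = (K_A − K_B)/19.3 = 53078.6/19.3 = 2750 kg/m³.

2750 kg/m³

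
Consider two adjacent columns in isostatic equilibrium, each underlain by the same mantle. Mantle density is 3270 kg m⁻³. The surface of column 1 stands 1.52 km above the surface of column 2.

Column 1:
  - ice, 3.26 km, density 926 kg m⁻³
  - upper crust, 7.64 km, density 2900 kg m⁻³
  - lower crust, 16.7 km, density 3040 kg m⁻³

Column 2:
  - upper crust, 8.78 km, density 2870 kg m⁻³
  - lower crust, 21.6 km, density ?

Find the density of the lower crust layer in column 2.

Take the compensation level at the base of the deeper column (depth z_c below the surface of column 1) and equate Σ ρ_i t_i down to z_c; mantle fills any gap and the z_c terms cancel.
Column 1: 3.26×926 + 7.64×2900 + 16.7×3040 + (z_c − 27.6)×3270
Column 2: 1.52×0 + 8.78×2870 + 21.6×ρ + (z_c − 1.52 − 30.38)×3270
The z_c×3270 term appears on both sides and cancels. Collect the known terms of each column as K = Σ(ρt)_known − 3270 × (depth of known layers): K_1 = 75942.76 − 3270×27.6 = −14309.24; K_2 = 25198.6 − 3270×(1.52 + 30.38) = −79114.4.
Balance: K_1 = K_2 + 21.6×ρ, so ρ = (K_1 − K_2)/21.6 = 64805.2/21.6 = 3000 kg m⁻³.

3000 kg m⁻³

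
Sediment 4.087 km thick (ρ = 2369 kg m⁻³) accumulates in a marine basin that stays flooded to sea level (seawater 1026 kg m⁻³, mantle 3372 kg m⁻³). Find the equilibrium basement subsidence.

2.34 km

Submarine loading: the sediment displaces seawater, and the subsidence is in turn flooded, so s (ρ_m − ρ_w) = t (ρ_sed − ρ_w).
s = 4.087 km × (2369 − 1026) / (3372 − 1026) = 2.34 km.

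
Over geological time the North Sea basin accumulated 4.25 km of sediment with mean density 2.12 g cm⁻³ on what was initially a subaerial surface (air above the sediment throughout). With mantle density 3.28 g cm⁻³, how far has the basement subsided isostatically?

Subaerial load: s = t ρ_sed / ρ_m = 4.25 km × 2.12/3.28 = 2.75 km.

2.75 km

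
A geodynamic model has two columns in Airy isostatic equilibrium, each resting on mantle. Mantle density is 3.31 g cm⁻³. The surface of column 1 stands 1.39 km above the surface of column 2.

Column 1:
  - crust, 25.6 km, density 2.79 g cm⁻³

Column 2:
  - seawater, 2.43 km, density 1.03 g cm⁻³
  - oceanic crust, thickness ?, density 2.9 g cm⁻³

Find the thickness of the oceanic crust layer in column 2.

Take the compensation level at the base of the deeper column (depth z_c below the surface of column 1) and equate Σ ρ_i t_i down to z_c; mantle fills any gap and the z_c terms cancel.
Column 1: 25.6×2.79 + (z_c − 25.6)×3.31
Column 2: 1.39×0 + 2.43×1.03 + x×2.9 + (z_c − 1.39 − 2.43 − x)×3.31
The z_c×3.31 term appears on both sides and cancels. Collect the known terms of each column as K = Σ(ρt)_known − 3.31 × (depth of known layers): K_1 = 71.424 − 3.31×25.6 = −13.312; K_2 = 2.5029 − 3.31×(1.39 + 2.43) = −10.1413.
Balance: K_1 = K_2 − x×(3.31 − 2.9), so x = (K_2 − K_1)/(3.31 − 2.9) = 3.1707/0.41 = 7.73 km.

7.73 km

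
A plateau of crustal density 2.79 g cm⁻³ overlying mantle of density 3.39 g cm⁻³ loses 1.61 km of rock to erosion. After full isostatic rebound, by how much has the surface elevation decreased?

Rebound u = e ρ_c/ρ_m = 1.61 km × 2.79/3.39 = 1.325 km.
Net surface drop = e − u = 1.61 km − 1.325 km = e (ρ_m − ρ_c)/ρ_m = 0.285 km.

0.285 km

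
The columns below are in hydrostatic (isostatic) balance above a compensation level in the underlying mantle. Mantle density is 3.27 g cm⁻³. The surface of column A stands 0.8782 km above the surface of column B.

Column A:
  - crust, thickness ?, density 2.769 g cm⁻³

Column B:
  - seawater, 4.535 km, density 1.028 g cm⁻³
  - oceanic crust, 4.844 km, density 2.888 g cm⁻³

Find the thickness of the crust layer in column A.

Take the compensation level at the base of the deeper column (depth z_c below the surface of column A) and equate Σ ρ_i t_i down to z_c; mantle fills any gap and the z_c terms cancel.
Column A: x×2.769 + (z_c − 0 − x)×3.27
Column B: 0.8782×0 + 4.535×1.028 + 4.844×2.888 + (z_c − 0.8782 − 9.379)×3.27
The z_c×3.27 term appears on both sides and cancels. Collect the known terms of each column as K = Σ(ρt)_known − 3.27 × (depth of known layers): K_A = 0 − 3.27×0 = 0; K_B = 18.651452 − 3.27×(0.8782 + 9.379) = −14.889592.
Balance: K_A − x×(3.27 − 2.769) = K_B, so x = (K_A − K_B)/(3.27 − 2.769) = 14.8896/0.501 = 29.7 km.

29.7 km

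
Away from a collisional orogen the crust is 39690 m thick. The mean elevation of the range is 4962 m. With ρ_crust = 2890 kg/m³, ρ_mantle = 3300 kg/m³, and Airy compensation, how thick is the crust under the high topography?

Root depth r = h ρ_c / (ρ_m − ρ_c) = 4962 m × 2890 / 410 = 34980 m.
Total thickness = T + h + r = 39690 m + 4962 m + 34980 m = 79600 m.

79600 m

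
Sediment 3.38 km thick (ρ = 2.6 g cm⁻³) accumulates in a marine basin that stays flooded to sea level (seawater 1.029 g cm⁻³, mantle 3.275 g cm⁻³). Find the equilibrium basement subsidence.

Submarine loading: the sediment displaces seawater, and the subsidence is in turn flooded, so s (ρ_m − ρ_w) = t (ρ_sed − ρ_w).
s = 3.38 km × (2.6 − 1.029) / (3.275 − 1.029) = 2.36 km.

2.36 km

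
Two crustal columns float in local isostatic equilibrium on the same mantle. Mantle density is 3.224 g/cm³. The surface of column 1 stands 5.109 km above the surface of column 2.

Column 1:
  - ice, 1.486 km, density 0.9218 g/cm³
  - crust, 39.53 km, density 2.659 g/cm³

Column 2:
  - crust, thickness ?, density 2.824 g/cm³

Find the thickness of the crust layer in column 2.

23.2 km

Take the compensation level at the base of the deeper column (depth z_c below the surface of column 1) and equate Σ ρ_i t_i down to z_c; mantle fills any gap and the z_c terms cancel.
Column 1: 1.486×0.9218 + 39.53×2.659 + (z_c − 41.016)×3.224
Column 2: 5.109×0 + x×2.824 + (z_c − 5.109 − 0 − x)×3.224
The z_c×3.224 term appears on both sides and cancels. Collect the known terms of each column as K = Σ(ρt)_known − 3.224 × (depth of known layers): K_1 = 106.480065 − 3.224×41.016 = −25.7555192; K_2 = 0 − 3.224×(5.109 + 0) = −16.471416.
Balance: K_1 = K_2 − x×(3.224 − 2.824), so x = (K_2 − K_1)/(3.224 − 2.824) = 9.2841/0.4 = 23.2 km.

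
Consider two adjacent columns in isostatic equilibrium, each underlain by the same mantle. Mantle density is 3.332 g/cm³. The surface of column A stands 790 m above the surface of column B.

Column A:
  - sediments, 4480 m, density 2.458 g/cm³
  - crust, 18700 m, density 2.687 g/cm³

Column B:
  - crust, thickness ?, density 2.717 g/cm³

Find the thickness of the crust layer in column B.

Take the compensation level at the base of the deeper column (depth z_c below the surface of column A) and equate Σ ρ_i t_i down to z_c; mantle fills any gap and the z_c terms cancel.
Column A: 4480×2.458 + 18700×2.687 + (z_c − 23180)×3.332
Column B: 790×0 + x×2.717 + (z_c − 790 − 0 − x)×3.332
The z_c×3.332 term appears on both sides and cancels. Collect the known terms of each column as K = Σ(ρt)_known − 3.332 × (depth of known layers): K_A = 61258.74 − 3.332×23180 = −15977.02; K_B = 0 − 3.332×(790 + 0) = −2632.28.
Balance: K_A = K_B − x×(3.332 − 2.717), so x = (K_B − K_A)/(3.332 − 2.717) = 13344.7/0.615 = 21700 m.

21700 m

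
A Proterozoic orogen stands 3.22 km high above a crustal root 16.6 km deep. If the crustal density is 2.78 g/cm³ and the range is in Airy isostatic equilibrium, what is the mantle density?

Airy balance: ρ_c h = (ρ_m − ρ_c) r → ρ_m = ρ_c (1 + h/r).
ρ_m = 2.78 × (1 + 3.22 km/16.6 km) = 3.32 g/cm³.

3.32 g/cm³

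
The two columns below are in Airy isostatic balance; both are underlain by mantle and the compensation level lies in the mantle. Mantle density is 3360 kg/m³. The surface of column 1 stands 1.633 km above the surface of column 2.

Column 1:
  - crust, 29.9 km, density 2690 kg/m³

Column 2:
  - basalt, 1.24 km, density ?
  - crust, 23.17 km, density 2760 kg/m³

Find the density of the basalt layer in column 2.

2840 kg/m³

Take the compensation level at the base of the deeper column (depth z_c below the surface of column 1) and equate Σ ρ_i t_i down to z_c; mantle fills any gap and the z_c terms cancel.
Column 1: 29.9×2690 + (z_c − 29.9)×3360
Column 2: 1.633×0 + 1.24×ρ + 23.17×2760 + (z_c − 1.633 − 24.41)×3360
The z_c×3360 term appears on both sides and cancels. Collect the known terms of each column as K = Σ(ρt)_known − 3360 × (depth of known layers): K_1 = 80431 − 3360×29.9 = −20033; K_2 = 63949.2 − 3360×(1.633 + 24.41) = −23555.28.
Balance: K_1 = K_2 + 1.24×ρ, so ρ = (K_1 − K_2)/1.24 = 3522.28/1.24 = 2840 kg/m³.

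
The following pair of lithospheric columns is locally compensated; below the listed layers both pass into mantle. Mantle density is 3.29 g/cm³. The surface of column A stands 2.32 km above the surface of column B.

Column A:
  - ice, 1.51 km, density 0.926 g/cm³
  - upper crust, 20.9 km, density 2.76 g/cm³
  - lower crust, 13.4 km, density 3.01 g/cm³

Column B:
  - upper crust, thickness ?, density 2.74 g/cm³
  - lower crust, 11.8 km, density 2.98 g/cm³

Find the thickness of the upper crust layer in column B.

12.9 km

Take the compensation level at the base of the deeper column (depth z_c below the surface of column A) and equate Σ ρ_i t_i down to z_c; mantle fills any gap and the z_c terms cancel.
Column A: 1.51×0.926 + 20.9×2.76 + 13.4×3.01 + (z_c − 35.81)×3.29
Column B: 2.32×0 + x×2.74 + 11.8×2.98 + (z_c − 2.32 − 11.8 − x)×3.29
The z_c×3.29 term appears on both sides and cancels. Collect the known terms of each column as K = Σ(ρt)_known − 3.29 × (depth of known layers): K_A = 99.41626 − 3.29×35.81 = −18.39864; K_B = 35.164 − 3.29×(2.32 + 11.8) = −11.2908.
Balance: K_A = K_B − x×(3.29 − 2.74), so x = (K_B − K_A)/(3.29 − 2.74) = 7.10784/0.55 = 12.9 km.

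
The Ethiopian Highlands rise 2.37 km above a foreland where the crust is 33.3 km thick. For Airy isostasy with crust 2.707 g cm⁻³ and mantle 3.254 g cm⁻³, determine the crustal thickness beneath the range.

47.4 km

Root depth r = h ρ_c / (ρ_m − ρ_c) = 2.37 km × 2.707 / 0.547 = 11.73 km.
Total thickness = T + h + r = 33.3 km + 2.37 km + 11.73 km = 47.4 km.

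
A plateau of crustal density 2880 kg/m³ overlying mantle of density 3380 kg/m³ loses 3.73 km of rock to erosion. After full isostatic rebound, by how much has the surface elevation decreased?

0.552 km

Rebound u = e ρ_c/ρ_m = 3.73 km × 2880/3380 = 3.178 km.
Net surface drop = e − u = 3.73 km − 3.178 km = e (ρ_m − ρ_c)/ρ_m = 0.552 km.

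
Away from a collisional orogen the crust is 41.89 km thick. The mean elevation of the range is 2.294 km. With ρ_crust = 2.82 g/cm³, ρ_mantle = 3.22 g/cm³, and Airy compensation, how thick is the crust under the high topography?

Root depth r = h ρ_c / (ρ_m − ρ_c) = 2.294 km × 2.82 / 0.4 = 16.17 km.
Total thickness = T + h + r = 41.89 km + 2.294 km + 16.17 km = 60.4 km.

60.4 km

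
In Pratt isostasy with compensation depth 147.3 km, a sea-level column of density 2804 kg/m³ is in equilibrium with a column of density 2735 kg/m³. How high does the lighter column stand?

ρ_ref D = ρ (D + h) → h = D (ρ_ref − ρ)/ρ.
h = 147.3 km × (2804 − 2735)/2735 = 3.72 km.

3.72 km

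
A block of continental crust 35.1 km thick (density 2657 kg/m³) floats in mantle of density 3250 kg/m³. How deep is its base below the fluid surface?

28.7 km

Draft d = t ρ_obj/ρ_fluid = 35.1 km × 2657/3250 = 28.7 km.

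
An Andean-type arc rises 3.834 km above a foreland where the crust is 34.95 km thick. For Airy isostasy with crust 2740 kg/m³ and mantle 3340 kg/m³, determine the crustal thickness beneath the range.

56.3 km

Root depth r = h ρ_c / (ρ_m − ρ_c) = 3.834 km × 2740 / 600 = 17.51 km.
Total thickness = T + h + r = 34.95 km + 3.834 km + 17.51 km = 56.3 km.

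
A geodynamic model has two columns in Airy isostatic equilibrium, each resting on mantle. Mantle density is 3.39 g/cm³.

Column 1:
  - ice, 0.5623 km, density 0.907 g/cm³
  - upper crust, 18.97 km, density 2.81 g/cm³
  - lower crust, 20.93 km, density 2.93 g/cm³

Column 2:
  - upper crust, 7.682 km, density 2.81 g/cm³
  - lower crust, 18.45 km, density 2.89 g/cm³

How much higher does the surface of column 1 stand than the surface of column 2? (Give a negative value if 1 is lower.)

2.46 km

For any compensation level in the mantle, the mantle terms cancel and isostasy reduces to e = (Σt_1 − Σt_2) − (Σ(ρt)_1 − Σ(ρt)_2) / ρ_m.
Σt_1 = 40.4623 km; Σt_2 = 26.132 km; Σ(ρt)_1 = 115.140606; Σ(ρt)_2 = 74.90692 (in km·g/cm³).
e = (40.4623 − 26.132) − (115.140606 − 74.90692) / 3.39 = 2.46 km.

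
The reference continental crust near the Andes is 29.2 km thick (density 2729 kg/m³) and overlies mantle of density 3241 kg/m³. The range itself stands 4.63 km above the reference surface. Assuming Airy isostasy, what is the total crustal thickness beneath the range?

58.5 km

Root depth r = h ρ_c / (ρ_m − ρ_c) = 4.63 km × 2729 / 512 = 24.68 km.
Total thickness = T + h + r = 29.2 km + 4.63 km + 24.68 km = 58.5 km.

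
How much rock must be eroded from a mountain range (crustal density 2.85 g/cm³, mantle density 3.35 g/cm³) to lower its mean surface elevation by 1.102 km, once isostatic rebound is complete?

7.38 km

Net drop Δ = e − u = e − e ρ_c/ρ_m = e (ρ_m − ρ_c)/ρ_m.
e = Δ ρ_m/(ρ_m − ρ_c) = 1.102 km × 3.35/0.5 = 7.38 km.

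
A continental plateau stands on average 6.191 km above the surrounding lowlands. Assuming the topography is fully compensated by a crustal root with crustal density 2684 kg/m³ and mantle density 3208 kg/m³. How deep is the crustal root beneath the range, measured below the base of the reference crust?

31.7 km

Equating mass per unit area of the two columns: the weight of the topography is balanced by the buoyancy of the root, ρ_c h = (ρ_m − ρ_c) r.
r = h · ρ_c / (ρ_m − ρ_c) = 6.191 km × 2684 / (3208 − 2684) = 31.7 km.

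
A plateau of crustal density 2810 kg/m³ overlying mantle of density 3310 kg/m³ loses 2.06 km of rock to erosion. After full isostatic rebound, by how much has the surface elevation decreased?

0.311 km

Rebound u = e ρ_c/ρ_m = 2.06 km × 2810/3310 = 1.749 km.
Net surface drop = e − u = 2.06 km − 1.749 km = e (ρ_m − ρ_c)/ρ_m = 0.311 km.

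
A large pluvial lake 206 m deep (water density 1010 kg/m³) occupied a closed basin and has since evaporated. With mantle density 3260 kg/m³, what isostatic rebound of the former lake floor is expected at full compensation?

u = d ρ_w/ρ_m = 206 m × 1010/3260 = 63.8 m.

63.8 m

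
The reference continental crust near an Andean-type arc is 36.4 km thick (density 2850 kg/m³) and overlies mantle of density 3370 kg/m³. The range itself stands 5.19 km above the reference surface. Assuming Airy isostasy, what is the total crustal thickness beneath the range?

70 km

Root depth r = h ρ_c / (ρ_m − ρ_c) = 5.19 km × 2850 / 520 = 28.45 km.
Total thickness = T + h + r = 36.4 km + 5.19 km + 28.45 km = 70 km.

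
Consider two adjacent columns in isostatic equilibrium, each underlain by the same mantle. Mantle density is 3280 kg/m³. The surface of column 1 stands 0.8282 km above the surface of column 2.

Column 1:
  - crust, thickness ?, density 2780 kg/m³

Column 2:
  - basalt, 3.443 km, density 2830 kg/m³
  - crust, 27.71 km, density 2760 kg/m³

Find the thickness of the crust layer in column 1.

37.4 km

Take the compensation level at the base of the deeper column (depth z_c below the surface of column 1) and equate Σ ρ_i t_i down to z_c; mantle fills any gap and the z_c terms cancel.
Column 1: x×2780 + (z_c − 0 − x)×3280
Column 2: 0.8282×0 + 3.443×2830 + 27.71×2760 + (z_c − 0.8282 − 31.153)×3280
The z_c×3280 term appears on both sides and cancels. Collect the known terms of each column as K = Σ(ρt)_known − 3280 × (depth of known layers): K_1 = 0 − 3280×0 = 0; K_2 = 86223.29 − 3280×(0.8282 + 31.153) = −18675.046.
Balance: K_1 − x×(3280 − 2780) = K_2, so x = (K_1 − K_2)/(3280 − 2780) = 18675/500 = 37.4 km.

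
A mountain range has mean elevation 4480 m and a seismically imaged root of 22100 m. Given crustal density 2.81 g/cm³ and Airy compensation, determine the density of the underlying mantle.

3.38 g/cm³

Airy balance: ρ_c h = (ρ_m − ρ_c) r → ρ_m = ρ_c (1 + h/r).
ρ_m = 2.81 × (1 + 4480 m/22100 m) = 3.38 g/cm³.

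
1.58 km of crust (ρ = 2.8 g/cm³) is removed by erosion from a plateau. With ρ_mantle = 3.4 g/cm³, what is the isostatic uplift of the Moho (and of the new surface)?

1.3 km

Unloading: uplift u = e ρ_c/ρ_m = 1.58 km × 2.8/3.4 = 1.3 km.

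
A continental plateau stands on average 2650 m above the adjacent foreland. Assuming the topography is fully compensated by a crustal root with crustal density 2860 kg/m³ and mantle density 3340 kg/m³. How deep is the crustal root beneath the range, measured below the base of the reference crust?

15800 m

In Airy isostatic equilibrium: the weight of the topography is balanced by the buoyancy of the root, ρ_c h = (ρ_m − ρ_c) r.
r = h · ρ_c / (ρ_m − ρ_c) = 2650 m × 2860 / (3340 − 2860) = 15800 m.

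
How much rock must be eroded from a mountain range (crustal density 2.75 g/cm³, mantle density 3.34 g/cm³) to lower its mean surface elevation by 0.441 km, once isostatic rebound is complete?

Net drop Δ = e − u = e − e ρ_c/ρ_m = e (ρ_m − ρ_c)/ρ_m.
e = Δ ρ_m/(ρ_m − ρ_c) = 0.441 km × 3.34/0.59 = 2.5 km.

2.5 km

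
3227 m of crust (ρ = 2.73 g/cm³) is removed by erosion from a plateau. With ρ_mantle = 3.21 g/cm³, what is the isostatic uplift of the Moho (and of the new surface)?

Unloading: uplift u = e ρ_c/ρ_m = 3227 m × 2.73/3.21 = 2740 m.

2740 m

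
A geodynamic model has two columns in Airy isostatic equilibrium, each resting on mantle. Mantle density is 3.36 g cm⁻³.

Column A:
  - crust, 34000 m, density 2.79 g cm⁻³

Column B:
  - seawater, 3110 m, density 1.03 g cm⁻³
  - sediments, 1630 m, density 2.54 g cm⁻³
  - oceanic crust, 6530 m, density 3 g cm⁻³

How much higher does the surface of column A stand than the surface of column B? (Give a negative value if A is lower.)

For any compensation level in the mantle, the mantle terms cancel and isostasy reduces to e = (Σt_A − Σt_B) − (Σ(ρt)_A − Σ(ρt)_B) / ρ_m.
Σt_A = 34000 m; Σt_B = 11270 m; Σ(ρt)_A = 94860; Σ(ρt)_B = 26933.5 (in m·g cm⁻³).
e = (34000 − 11270) − (94860 − 26933.5) / 3.36 = 2510 m.

2510 m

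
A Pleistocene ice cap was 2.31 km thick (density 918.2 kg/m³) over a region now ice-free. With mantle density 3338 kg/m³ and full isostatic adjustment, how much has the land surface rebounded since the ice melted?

Removing the load lets mantle flow back in; uplift u satisfies ρ_ice t = ρ_m u.
u = t ρ_ice/ρ_m = 2.31 km × 918.2/3338 = 0.635 km.

0.635 km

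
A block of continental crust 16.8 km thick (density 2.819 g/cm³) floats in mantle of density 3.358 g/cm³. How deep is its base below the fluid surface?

14.1 km

Draft d = t ρ_obj/ρ_fluid = 16.8 km × 2.819/3.358 = 14.1 km.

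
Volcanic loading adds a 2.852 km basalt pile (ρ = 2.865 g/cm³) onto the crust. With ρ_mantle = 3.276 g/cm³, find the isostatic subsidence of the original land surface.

Subaerial loading: s = t ρ_load / ρ_m.
s = 2.852 km × 2.865/3.276 = 2.49 km.

2.49 km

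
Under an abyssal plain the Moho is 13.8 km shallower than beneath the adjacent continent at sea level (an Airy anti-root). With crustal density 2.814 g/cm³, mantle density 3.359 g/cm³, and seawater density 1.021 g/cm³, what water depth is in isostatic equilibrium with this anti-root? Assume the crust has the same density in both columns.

4.19 km

Replacing a thickness d of crust by seawater at the top must be balanced by replacing crust with mantle at the base: d (ρ_c − ρ_w) = a (ρ_m − ρ_c).
d = a (ρ_m − ρ_c)/(ρ_c − ρ_w) = 13.8 km × 0.545/1.793 = 4.19 km.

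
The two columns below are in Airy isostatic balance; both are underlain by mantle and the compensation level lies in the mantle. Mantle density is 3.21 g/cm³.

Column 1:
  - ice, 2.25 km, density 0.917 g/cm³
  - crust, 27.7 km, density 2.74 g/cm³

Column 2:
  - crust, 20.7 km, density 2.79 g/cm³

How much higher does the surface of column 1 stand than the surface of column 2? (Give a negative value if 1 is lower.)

For any compensation level in the mantle, the mantle terms cancel and isostasy reduces to e = (Σt_1 − Σt_2) − (Σ(ρt)_1 − Σ(ρt)_2) / ρ_m.
Σt_1 = 29.95 km; Σt_2 = 20.7 km; Σ(ρt)_1 = 77.96125; Σ(ρt)_2 = 57.753 (in km·g/cm³).
e = (29.95 − 20.7) − (77.96125 − 57.753) / 3.21 = 2.95 km.

2.95 km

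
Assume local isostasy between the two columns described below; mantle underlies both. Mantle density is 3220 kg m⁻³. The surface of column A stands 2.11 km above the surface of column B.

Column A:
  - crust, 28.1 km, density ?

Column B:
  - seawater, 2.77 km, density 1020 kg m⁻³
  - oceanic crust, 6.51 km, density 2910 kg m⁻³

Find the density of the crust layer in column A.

2690 kg m⁻³

Take the compensation level at the base of the deeper column (depth z_c below the surface of column A) and equate Σ ρ_i t_i down to z_c; mantle fills any gap and the z_c terms cancel.
Column A: 28.1×ρ + (z_c − 28.1)×3220
Column B: 2.11×0 + 2.77×1020 + 6.51×2910 + (z_c − 2.11 − 9.28)×3220
The z_c×3220 term appears on both sides and cancels. Collect the known terms of each column as K = Σ(ρt)_known − 3220 × (depth of known layers): K_A = 0 − 3220×28.1 = −90482; K_B = 21769.5 − 3220×(2.11 + 9.28) = −14906.3.
Balance: K_A + 28.1×ρ = K_B, so ρ = (K_B − K_A)/28.1 = 75575.7/28.1 = 2690 kg m⁻³.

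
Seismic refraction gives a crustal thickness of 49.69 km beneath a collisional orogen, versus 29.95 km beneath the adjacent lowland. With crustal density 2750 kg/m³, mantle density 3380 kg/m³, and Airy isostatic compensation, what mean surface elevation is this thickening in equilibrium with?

Excess crust Δ = 49.69 km − 29.95 km = 19.74 km, split between elevation h and root r with h + r = Δ.
Airy balance ρ_c h = (ρ_m − ρ_c) r gives r = h ρ_c/(ρ_m − ρ_c), so h (1 + ρ_c/(ρ_m − ρ_c)) = Δ, i.e. h = Δ (ρ_m − ρ_c)/ρ_m.
h = 19.74 km × 630/3380 = 3.68 km.

3.68 km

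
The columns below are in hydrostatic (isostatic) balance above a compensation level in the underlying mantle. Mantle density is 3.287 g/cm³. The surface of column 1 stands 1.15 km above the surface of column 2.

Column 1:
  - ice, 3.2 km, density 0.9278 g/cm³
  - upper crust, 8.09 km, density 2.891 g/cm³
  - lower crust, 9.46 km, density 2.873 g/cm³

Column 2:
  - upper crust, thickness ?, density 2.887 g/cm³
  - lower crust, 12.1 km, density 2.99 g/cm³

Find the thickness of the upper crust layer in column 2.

18.2 km

Take the compensation level at the base of the deeper column (depth z_c below the surface of column 1) and equate Σ ρ_i t_i down to z_c; mantle fills any gap and the z_c terms cancel.
Column 1: 3.2×0.9278 + 8.09×2.891 + 9.46×2.873 + (z_c − 20.75)×3.287
Column 2: 1.15×0 + x×2.887 + 12.1×2.99 + (z_c − 1.15 − 12.1 − x)×3.287
The z_c×3.287 term appears on both sides and cancels. Collect the known terms of each column as K = Σ(ρt)_known − 3.287 × (depth of known layers): K_1 = 53.53573 − 3.287×20.75 = −14.66952; K_2 = 36.179 − 3.287×(1.15 + 12.1) = −7.37375.
Balance: K_1 = K_2 − x×(3.287 − 2.887), so x = (K_2 − K_1)/(3.287 − 2.887) = 7.29577/0.4 = 18.2 km.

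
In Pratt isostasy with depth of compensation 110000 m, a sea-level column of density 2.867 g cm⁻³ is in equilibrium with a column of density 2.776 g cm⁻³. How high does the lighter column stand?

ρ_ref D = ρ (D + h) → h = D (ρ_ref − ρ)/ρ.
h = 110000 m × (2.867 − 2.776)/2.776 = 3610 m.

3610 m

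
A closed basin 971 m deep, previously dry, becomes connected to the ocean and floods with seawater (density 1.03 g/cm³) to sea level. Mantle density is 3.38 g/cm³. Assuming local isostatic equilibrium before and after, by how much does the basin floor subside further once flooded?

426 m

After flooding the water column is d + s deep. Its weight must equal the weight of mantle displaced by the extra subsidence s: (d + s) ρ_w = s ρ_m.
s = d ρ_w / (ρ_m − ρ_w) = 971 m × 1.03/(3.38 − 1.03) = 426 m.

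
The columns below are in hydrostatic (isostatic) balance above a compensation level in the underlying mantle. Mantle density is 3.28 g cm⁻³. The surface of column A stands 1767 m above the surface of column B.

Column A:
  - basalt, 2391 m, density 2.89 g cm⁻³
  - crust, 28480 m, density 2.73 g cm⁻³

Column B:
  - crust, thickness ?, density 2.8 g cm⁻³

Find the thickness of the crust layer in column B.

Take the compensation level at the base of the deeper column (depth z_c below the surface of column A) and equate Σ ρ_i t_i down to z_c; mantle fills any gap and the z_c terms cancel.
Column A: 2391×2.89 + 28480×2.73 + (z_c − 30871)×3.28
Column B: 1767×0 + x×2.8 + (z_c − 1767 − 0 − x)×3.28
The z_c×3.28 term appears on both sides and cancels. Collect the known terms of each column as K = Σ(ρt)_known − 3.28 × (depth of known layers): K_A = 84660.39 − 3.28×30871 = −16596.49; K_B = 0 − 3.28×(1767 + 0) = −5795.76.
Balance: K_A = K_B − x×(3.28 − 2.8), so x = (K_B − K_A)/(3.28 − 2.8) = 10800.7/0.48 = 22500 m.

22500 m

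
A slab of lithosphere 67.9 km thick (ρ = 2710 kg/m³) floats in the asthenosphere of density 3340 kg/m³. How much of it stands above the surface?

Floating equilibrium: submerged depth d = t ρ_obj/ρ_fluid = 67.9 km × 2710/3340 = 55.09 km.
Freeboard = t − d = 67.9 km − 55.09 km = 12.8 km.

12.8 km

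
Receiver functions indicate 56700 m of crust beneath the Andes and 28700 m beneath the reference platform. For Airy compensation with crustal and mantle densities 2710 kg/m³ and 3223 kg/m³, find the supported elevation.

Excess crust Δ = 56700 m − 28700 m = 28000 m, split between elevation h and root r with h + r = Δ.
Airy balance ρ_c h = (ρ_m − ρ_c) r gives r = h ρ_c/(ρ_m − ρ_c), so h (1 + ρ_c/(ρ_m − ρ_c)) = Δ, i.e. h = Δ (ρ_m − ρ_c)/ρ_m.
h = 28000 m × 513/3223 = 4460 m.

4460 m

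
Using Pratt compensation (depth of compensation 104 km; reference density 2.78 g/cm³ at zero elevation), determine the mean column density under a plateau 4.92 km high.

2.65 g/cm³

Pratt balance: ρ_ref D = ρ (D + h).
ρ = ρ_ref D/(D + h) = 2.78 × 104 km/(104 km + 4.92 km) = 2.65 g/cm³.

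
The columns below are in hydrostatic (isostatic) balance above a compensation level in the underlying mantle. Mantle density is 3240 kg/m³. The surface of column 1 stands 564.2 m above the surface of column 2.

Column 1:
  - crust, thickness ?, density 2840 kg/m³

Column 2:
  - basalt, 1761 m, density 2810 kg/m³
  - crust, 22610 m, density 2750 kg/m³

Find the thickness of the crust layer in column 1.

34200 m

Take the compensation level at the base of the deeper column (depth z_c below the surface of column 1) and equate Σ ρ_i t_i down to z_c; mantle fills any gap and the z_c terms cancel.
Column 1: x×2840 + (z_c − 0 − x)×3240
Column 2: 564.2×0 + 1761×2810 + 22610×2750 + (z_c − 564.2 − 24371)×3240
The z_c×3240 term appears on both sides and cancels. Collect the known terms of each column as K = Σ(ρt)_known − 3240 × (depth of known layers): K_1 = 0 − 3240×0 = 0; K_2 = 67125910 − 3240×(564.2 + 24371) = −13664138.
Balance: K_1 − x×(3240 − 2840) = K_2, so x = (K_1 − K_2)/(3240 − 2840) = 13664100/400 = 34200 m.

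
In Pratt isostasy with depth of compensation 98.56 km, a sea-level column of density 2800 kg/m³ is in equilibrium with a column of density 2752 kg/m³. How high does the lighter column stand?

1.72 km

ρ_ref D = ρ (D + h) → h = D (ρ_ref − ρ)/ρ.
h = 98.56 km × (2800 − 2752)/2752 = 1.72 km.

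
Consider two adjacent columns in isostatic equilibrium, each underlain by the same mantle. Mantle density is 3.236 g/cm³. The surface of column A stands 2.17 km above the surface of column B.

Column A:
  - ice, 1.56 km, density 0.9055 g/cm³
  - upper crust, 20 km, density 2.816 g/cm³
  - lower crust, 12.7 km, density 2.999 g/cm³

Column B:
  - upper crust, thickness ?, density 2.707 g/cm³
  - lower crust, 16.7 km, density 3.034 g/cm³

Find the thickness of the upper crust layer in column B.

Take the compensation level at the base of the deeper column (depth z_c below the surface of column A) and equate Σ ρ_i t_i down to z_c; mantle fills any gap and the z_c terms cancel.
Column A: 1.56×0.9055 + 20×2.816 + 12.7×2.999 + (z_c − 34.26)×3.236
Column B: 2.17×0 + x×2.707 + 16.7×3.034 + (z_c − 2.17 − 16.7 − x)×3.236
The z_c×3.236 term appears on both sides and cancels. Collect the known terms of each column as K = Σ(ρt)_known − 3.236 × (depth of known layers): K_A = 95.81988 − 3.236×34.26 = −15.04548; K_B = 50.6678 − 3.236×(2.17 + 16.7) = −10.39552.
Balance: K_A = K_B − x×(3.236 − 2.707), so x = (K_B − K_A)/(3.236 − 2.707) = 4.64996/0.529 = 8.79 km.

8.79 km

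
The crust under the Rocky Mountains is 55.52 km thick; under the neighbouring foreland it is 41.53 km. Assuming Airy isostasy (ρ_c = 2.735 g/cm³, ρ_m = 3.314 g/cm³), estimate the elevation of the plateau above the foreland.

Excess crust Δ = 55.52 km − 41.53 km = 13.99 km, split between elevation h and root r with h + r = Δ.
Airy balance ρ_c h = (ρ_m − ρ_c) r gives r = h ρ_c/(ρ_m − ρ_c), so h (1 + ρ_c/(ρ_m − ρ_c)) = Δ, i.e. h = Δ (ρ_m − ρ_c)/ρ_m.
h = 13.99 km × 0.579/3.314 = 2.44 km.

2.44 km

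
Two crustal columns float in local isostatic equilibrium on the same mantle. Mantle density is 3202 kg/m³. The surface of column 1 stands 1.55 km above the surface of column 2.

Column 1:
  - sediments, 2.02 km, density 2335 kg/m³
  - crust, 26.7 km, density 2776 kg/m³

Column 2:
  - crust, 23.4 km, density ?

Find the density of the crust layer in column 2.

Take the compensation level at the base of the deeper column (depth z_c below the surface of column 1) and equate Σ ρ_i t_i down to z_c; mantle fills any gap and the z_c terms cancel.
Column 1: 2.02×2335 + 26.7×2776 + (z_c − 28.72)×3202
Column 2: 1.55×0 + 23.4×ρ + (z_c − 1.55 − 23.4)×3202
The z_c×3202 term appears on both sides and cancels. Collect the known terms of each column as K = Σ(ρt)_known − 3202 × (depth of known layers): K_1 = 78835.9 − 3202×28.72 = −13125.54; K_2 = 0 − 3202×(1.55 + 23.4) = −79889.9.
Balance: K_1 = K_2 + 23.4×ρ, so ρ = (K_1 − K_2)/23.4 = 66764.4/23.4 = 2850 kg/m³.

2850 kg/m³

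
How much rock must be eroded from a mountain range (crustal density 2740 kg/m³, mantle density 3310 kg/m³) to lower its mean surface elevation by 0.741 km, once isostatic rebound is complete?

Net drop Δ = e − u = e − e ρ_c/ρ_m = e (ρ_m − ρ_c)/ρ_m.
e = Δ ρ_m/(ρ_m − ρ_c) = 0.741 km × 3310/570 = 4.3 km.

4.3 km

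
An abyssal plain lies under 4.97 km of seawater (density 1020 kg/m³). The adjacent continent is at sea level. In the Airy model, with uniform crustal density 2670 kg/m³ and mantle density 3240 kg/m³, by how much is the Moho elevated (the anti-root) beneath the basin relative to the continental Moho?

14.4 km

Equating mass per unit area of the two columns: replacing crust with seawater at the top is compensated by replacing crust with mantle at the base: d (ρ_c − ρ_w) = a (ρ_m − ρ_c).
a = d (ρ_c − ρ_w)/(ρ_m − ρ_c) = 4.97 km × 1650/570 = 14.4 km.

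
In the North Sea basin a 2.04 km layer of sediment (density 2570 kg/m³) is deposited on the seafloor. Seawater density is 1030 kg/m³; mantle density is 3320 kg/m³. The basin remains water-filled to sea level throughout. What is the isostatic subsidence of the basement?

Submarine loading: the sediment displaces seawater, and the subsidence is in turn flooded, so s (ρ_m − ρ_w) = t (ρ_sed − ρ_w).
s = 2.04 km × (2570 − 1030) / (3320 − 1030) = 1.37 km.

1.37 km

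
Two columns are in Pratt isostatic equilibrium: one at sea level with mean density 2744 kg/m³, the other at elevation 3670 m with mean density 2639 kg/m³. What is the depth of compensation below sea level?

ρ_ref D = ρ (D + h) → D (ρ_ref − ρ) = ρ h.
D = ρ h/(ρ_ref − ρ) = 2639 × 3670 m/(2744 − 2639) = 92200 m.

92200 m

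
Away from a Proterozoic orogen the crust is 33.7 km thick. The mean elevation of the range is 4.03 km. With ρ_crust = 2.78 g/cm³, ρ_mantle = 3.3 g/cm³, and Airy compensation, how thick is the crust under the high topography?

Root depth r = h ρ_c / (ρ_m − ρ_c) = 4.03 km × 2.78 / 0.52 = 21.55 km.
Total thickness = T + h + r = 33.7 km + 4.03 km + 21.55 km = 59.3 km.

59.3 km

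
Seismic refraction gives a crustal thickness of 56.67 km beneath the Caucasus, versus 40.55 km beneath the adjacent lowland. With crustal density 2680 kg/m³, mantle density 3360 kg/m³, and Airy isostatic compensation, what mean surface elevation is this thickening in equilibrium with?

3.26 km

Excess crust Δ = 56.67 km − 40.55 km = 16.12 km, split between elevation h and root r with h + r = Δ.
Airy balance ρ_c h = (ρ_m − ρ_c) r gives r = h ρ_c/(ρ_m − ρ_c), so h (1 + ρ_c/(ρ_m − ρ_c)) = Δ, i.e. h = Δ (ρ_m − ρ_c)/ρ_m.
h = 16.12 km × 680/3360 = 3.26 km.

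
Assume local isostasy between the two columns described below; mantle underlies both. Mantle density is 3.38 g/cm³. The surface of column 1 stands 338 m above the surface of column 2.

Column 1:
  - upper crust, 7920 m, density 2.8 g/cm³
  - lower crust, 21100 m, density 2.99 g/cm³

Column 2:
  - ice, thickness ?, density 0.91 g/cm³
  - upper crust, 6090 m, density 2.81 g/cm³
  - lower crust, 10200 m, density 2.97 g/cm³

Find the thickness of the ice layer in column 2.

1630 m

Take the compensation level at the base of the deeper column (depth z_c below the surface of column 1) and equate Σ ρ_i t_i down to z_c; mantle fills any gap and the z_c terms cancel.
Column 1: 7920×2.8 + 21100×2.99 + (z_c − 29020)×3.38
Column 2: 338×0 + x×0.91 + 6090×2.81 + 10200×2.97 + (z_c − 338 − 16290 − x)×3.38
The z_c×3.38 term appears on both sides and cancels. Collect the known terms of each column as K = Σ(ρt)_known − 3.38 × (depth of known layers): K_1 = 85265 − 3.38×29020 = −12822.6; K_2 = 47406.9 − 3.38×(338 + 16290) = −8795.74.
Balance: K_1 = K_2 − x×(3.38 − 0.91), so x = (K_2 − K_1)/(3.38 − 0.91) = 4026.86/2.47 = 1630 m.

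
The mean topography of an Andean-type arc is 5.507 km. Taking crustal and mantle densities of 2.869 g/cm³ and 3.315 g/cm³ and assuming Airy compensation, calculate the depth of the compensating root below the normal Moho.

For local isostatic compensation: the weight of the topography is balanced by the buoyancy of the root, ρ_c h = (ρ_m − ρ_c) r.
r = h · ρ_c / (ρ_m − ρ_c) = 5.507 km × 2.869 / (3.315 − 2.869) = 35.4 km.

35.4 km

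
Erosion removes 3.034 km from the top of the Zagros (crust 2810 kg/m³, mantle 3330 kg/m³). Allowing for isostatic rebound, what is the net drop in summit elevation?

0.474 km

Rebound u = e ρ_c/ρ_m = 3.034 km × 2810/3330 = 2.56 km.
Net surface drop = e − u = 3.034 km − 2.56 km = e (ρ_m − ρ_c)/ρ_m = 0.474 km.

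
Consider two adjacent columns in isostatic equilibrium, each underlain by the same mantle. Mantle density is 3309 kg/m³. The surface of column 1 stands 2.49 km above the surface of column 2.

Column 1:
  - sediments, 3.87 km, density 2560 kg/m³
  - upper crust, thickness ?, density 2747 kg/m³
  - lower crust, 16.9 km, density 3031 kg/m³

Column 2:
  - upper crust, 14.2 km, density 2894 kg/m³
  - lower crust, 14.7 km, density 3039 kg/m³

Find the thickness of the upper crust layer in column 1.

Take the compensation level at the base of the deeper column (depth z_c below the surface of column 1) and equate Σ ρ_i t_i down to z_c; mantle fills any gap and the z_c terms cancel.
Column 1: 3.87×2560 + x×2747 + 16.9×3031 + (z_c − 20.77 − x)×3309
Column 2: 2.49×0 + 14.2×2894 + 14.7×3039 + (z_c − 2.49 − 28.9)×3309
The z_c×3309 term appears on both sides and cancels. Collect the known terms of each column as K = Σ(ρt)_known − 3309 × (depth of known layers): K_1 = 61131.1 − 3309×20.77 = −7596.83; K_2 = 85768.1 − 3309×(2.49 + 28.9) = −18101.41.
Balance: K_1 − x×(3309 − 2747) = K_2, so x = (K_1 − K_2)/(3309 − 2747) = 10504.6/562 = 18.7 km.

18.7 km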